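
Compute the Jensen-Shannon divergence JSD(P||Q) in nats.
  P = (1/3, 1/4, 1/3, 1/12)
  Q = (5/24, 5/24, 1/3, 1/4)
0.0300 nats

Jensen-Shannon divergence is:
JSD(P||Q) = 0.5 × D_KL(P||M) + 0.5 × D_KL(Q||M)
where M = 0.5 × (P + Q) is the mixture distribution.

M = 0.5 × (1/3, 1/4, 1/3, 1/12) + 0.5 × (5/24, 5/24, 1/3, 1/4) = (0.270833, 0.229167, 1/3, 1/6)

D_KL(P||M) = 0.0332 nats
D_KL(Q||M) = 0.0269 nats

JSD(P||Q) = 0.5 × 0.0332 + 0.5 × 0.0269 = 0.0300 nats

Unlike KL divergence, JSD is symmetric and bounded: 0 ≤ JSD ≤ log(2).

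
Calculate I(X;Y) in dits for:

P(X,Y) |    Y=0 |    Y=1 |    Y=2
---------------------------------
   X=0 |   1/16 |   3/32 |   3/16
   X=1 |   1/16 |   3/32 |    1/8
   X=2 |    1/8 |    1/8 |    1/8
0.0084 dits

Mutual information: I(X;Y) = H(X) + H(Y) - H(X,Y)

Marginals:
P(X) = (11/32, 9/32, 3/8), H(X) = 0.4741 dits
P(Y) = (1/4, 5/16, 7/16), H(Y) = 0.4654 dits

Joint entropy: H(X,Y) = 0.9311 dits

I(X;Y) = 0.4741 + 0.4654 - 0.9311 = 0.0084 dits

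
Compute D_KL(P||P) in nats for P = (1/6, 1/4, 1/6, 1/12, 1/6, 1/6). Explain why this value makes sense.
0.0000 nats

KL divergence satisfies the Gibbs inequality: D_KL(P||Q) ≥ 0 for all distributions P, Q.

D_KL(P||Q) = Σ p(x) log(p(x)/q(x))
Each term is p(x) × log_e(p(x)/p(x)) = p(x) × log_e(1) = 0, so the sum is 0.
D_KL(P||Q) = 0.0000 nats

When P = Q, the KL divergence is exactly 0, as there is no 'divergence' between identical distributions.

This non-negativity is a fundamental property: relative entropy cannot be negative because it measures how different Q is from P.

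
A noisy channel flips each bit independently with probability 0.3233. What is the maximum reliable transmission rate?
0.0921 bits

For a binary symmetric channel (BSC) with error probability p:
Capacity C = 1 - H(p) bits per symbol

where H(p) = -p log₂(p) - (1-p) log₂(1-p) is the binary entropy function.

H(0.3233) = 0.9079 bits
C = 1 - 0.9079 = 0.0921 bits per symbol

This means we can reliably transmit up to 0.0921 bits of information per channel use.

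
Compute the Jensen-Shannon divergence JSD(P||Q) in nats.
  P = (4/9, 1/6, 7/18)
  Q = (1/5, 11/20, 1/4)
0.0854 nats

Jensen-Shannon divergence is:
JSD(P||Q) = 0.5 × D_KL(P||M) + 0.5 × D_KL(Q||M)
where M = 0.5 × (P + Q) is the mixture distribution.

M = 0.5 × (4/9, 1/6, 7/18) + 0.5 × (1/5, 11/20, 1/4) = (0.322222, 0.358333, 0.319444)

D_KL(P||M) = 0.0918 nats
D_KL(Q||M) = 0.0790 nats

JSD(P||Q) = 0.5 × 0.0918 + 0.5 × 0.0790 = 0.0854 nats

Unlike KL divergence, JSD is symmetric and bounded: 0 ≤ JSD ≤ log(2).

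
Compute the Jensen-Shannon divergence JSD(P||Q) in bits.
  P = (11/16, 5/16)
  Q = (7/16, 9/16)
0.0463 bits

Jensen-Shannon divergence is:
JSD(P||Q) = 0.5 × D_KL(P||M) + 0.5 × D_KL(Q||M)
where M = 0.5 × (P + Q) is the mixture distribution.

M = 0.5 × (11/16, 5/16) + 0.5 × (7/16, 9/16) = (9/16, 7/16)

D_KL(P||M) = 0.0473 bits
D_KL(Q||M) = 0.0453 bits

JSD(P||Q) = 0.5 × 0.0473 + 0.5 × 0.0453 = 0.0463 bits

Unlike KL divergence, JSD is symmetric and bounded: 0 ≤ JSD ≤ log(2).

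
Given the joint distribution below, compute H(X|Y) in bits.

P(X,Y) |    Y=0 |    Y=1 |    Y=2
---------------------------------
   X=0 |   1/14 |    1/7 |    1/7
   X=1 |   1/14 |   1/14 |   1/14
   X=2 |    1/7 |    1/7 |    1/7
1.5157 bits

Using the chain rule: H(X|Y) = H(X,Y) - H(Y)

First, compute H(X,Y) = 3.0931 bits

Marginal P(Y) = (2/7, 5/14, 5/14)
H(Y) = 1.5774 bits

H(X|Y) = H(X,Y) - H(Y) = 3.0931 - 1.5774 = 1.5157 bits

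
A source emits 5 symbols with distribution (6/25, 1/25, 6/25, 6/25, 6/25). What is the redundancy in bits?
0.1596 bits

Redundancy measures how far a source is from maximum entropy:
R = H_max - H(X)

Maximum entropy for 5 symbols: H_max = log_2(5) = 2.3219 bits
Actual entropy: H(X) = 2.1623 bits
Redundancy: R = 2.3219 - 2.1623 = 0.1596 bits

This redundancy represents potential for compression: the source could be compressed by 0.1596 bits per symbol.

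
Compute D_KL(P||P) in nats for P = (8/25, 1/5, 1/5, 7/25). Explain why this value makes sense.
0.0000 nats

KL divergence satisfies the Gibbs inequality: D_KL(P||Q) ≥ 0 for all distributions P, Q.

D_KL(P||Q) = Σ p(x) log(p(x)/q(x))
Each term is p(x) × log_e(p(x)/p(x)) = p(x) × log_e(1) = 0, so the sum is 0.
D_KL(P||Q) = 0.0000 nats

When P = Q, the KL divergence is exactly 0, as there is no 'divergence' between identical distributions.

This non-negativity is a fundamental property: relative entropy cannot be negative because it measures how different Q is from P.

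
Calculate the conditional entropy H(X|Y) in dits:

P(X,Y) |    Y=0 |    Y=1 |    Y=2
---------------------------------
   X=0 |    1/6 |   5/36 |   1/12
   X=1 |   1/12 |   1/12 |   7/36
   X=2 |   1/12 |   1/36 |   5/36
0.4411 dits

Using the chain rule: H(X|Y) = H(X,Y) - H(Y)

First, compute H(X,Y) = 0.9091 dits

Marginal P(Y) = (1/3, 1/4, 5/12)
H(Y) = 0.4680 dits

H(X|Y) = H(X,Y) - H(Y) = 0.9091 - 0.4680 = 0.4411 dits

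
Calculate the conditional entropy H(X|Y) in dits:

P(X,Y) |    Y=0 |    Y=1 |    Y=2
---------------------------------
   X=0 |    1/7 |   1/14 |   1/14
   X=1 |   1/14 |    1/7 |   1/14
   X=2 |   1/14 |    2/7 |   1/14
0.4388 dits

Using the chain rule: H(X|Y) = H(X,Y) - H(Y)

First, compute H(X,Y) = 0.8881 dits

Marginal P(Y) = (2/7, 1/2, 3/14)
H(Y) = 0.4493 dits

H(X|Y) = H(X,Y) - H(Y) = 0.8881 - 0.4493 = 0.4388 dits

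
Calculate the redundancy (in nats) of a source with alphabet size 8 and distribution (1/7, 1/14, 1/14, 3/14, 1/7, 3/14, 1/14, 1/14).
0.1093 nats

Redundancy measures how far a source is from maximum entropy:
R = H_max - H(X)

Maximum entropy for 8 symbols: H_max = log_e(8) = 2.0794 nats
Actual entropy: H(X) = 1.9702 nats
Redundancy: R = 2.0794 - 1.9702 = 0.1093 nats

This redundancy represents potential for compression: the source could be compressed by 0.1093 nats per symbol.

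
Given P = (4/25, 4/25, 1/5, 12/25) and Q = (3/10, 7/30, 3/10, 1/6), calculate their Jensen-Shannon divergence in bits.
0.0850 bits

Jensen-Shannon divergence is:
JSD(P||Q) = 0.5 × D_KL(P||M) + 0.5 × D_KL(Q||M)
where M = 0.5 × (P + Q) is the mixture distribution.

M = 0.5 × (4/25, 4/25, 1/5, 12/25) + 0.5 × (3/10, 7/30, 3/10, 1/6) = (0.23, 0.196667, 1/4, 0.323333)

D_KL(P||M) = 0.0778 bits
D_KL(Q||M) = 0.0921 bits

JSD(P||Q) = 0.5 × 0.0778 + 0.5 × 0.0921 = 0.0850 bits

Unlike KL divergence, JSD is symmetric and bounded: 0 ≤ JSD ≤ log(2).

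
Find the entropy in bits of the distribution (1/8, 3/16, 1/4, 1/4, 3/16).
2.2806 bits

Shannon entropy is H(X) = -Σ p(x) log p(x).

For P = (1/8, 3/16, 1/4, 1/4, 3/16):
H = -1/8 × log_2(1/8) -3/16 × log_2(3/16) -1/4 × log_2(1/4) -1/4 × log_2(1/4) -3/16 × log_2(3/16)
H = 2.2806 bits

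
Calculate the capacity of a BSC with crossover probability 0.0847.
0.5815 bits

For a binary symmetric channel (BSC) with error probability p:
Capacity C = 1 - H(p) bits per symbol

where H(p) = -p log₂(p) - (1-p) log₂(1-p) is the binary entropy function.

H(0.0847) = 0.4185 bits
C = 1 - 0.4185 = 0.5815 bits per symbol

This means we can reliably transmit up to 0.5815 bits of information per channel use.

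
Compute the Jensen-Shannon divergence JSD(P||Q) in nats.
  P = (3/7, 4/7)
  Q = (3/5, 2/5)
0.0148 nats

Jensen-Shannon divergence is:
JSD(P||Q) = 0.5 × D_KL(P||M) + 0.5 × D_KL(Q||M)
where M = 0.5 × (P + Q) is the mixture distribution.

M = 0.5 × (3/7, 4/7) + 0.5 × (3/5, 2/5) = (18/35, 17/35)

D_KL(P||M) = 0.0147 nats
D_KL(Q||M) = 0.0148 nats

JSD(P||Q) = 0.5 × 0.0147 + 0.5 × 0.0148 = 0.0148 nats

Unlike KL divergence, JSD is symmetric and bounded: 0 ≤ JSD ≤ log(2).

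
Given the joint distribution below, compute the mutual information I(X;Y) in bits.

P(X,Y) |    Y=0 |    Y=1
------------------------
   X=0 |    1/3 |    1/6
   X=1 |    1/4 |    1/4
0.0207 bits

Mutual information: I(X;Y) = H(X) + H(Y) - H(X,Y)

Marginals:
P(X) = (1/2, 1/2), H(X) = 1.0000 bits
P(Y) = (7/12, 5/12), H(Y) = 0.9799 bits

Joint entropy: H(X,Y) = 1.9591 bits

I(X;Y) = 1.0000 + 0.9799 - 1.9591 = 0.0207 bits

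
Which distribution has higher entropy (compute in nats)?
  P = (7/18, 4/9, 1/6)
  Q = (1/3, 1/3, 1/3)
Q

Computing entropies in nats:
H(P) = 1.0263
H(Q) = 1.0986

Distribution Q has higher entropy.

Intuition: The distribution closer to uniform (more spread out) has higher entropy.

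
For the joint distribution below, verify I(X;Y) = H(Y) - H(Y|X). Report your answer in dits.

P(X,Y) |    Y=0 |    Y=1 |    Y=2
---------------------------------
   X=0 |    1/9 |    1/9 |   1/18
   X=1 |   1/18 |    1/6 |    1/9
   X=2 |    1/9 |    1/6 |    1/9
I(X;Y) = 0.0097 dits

Mutual information has multiple equivalent forms:
- I(X;Y) = H(X) - H(X|Y)
- I(X;Y) = H(Y) - H(Y|X)
- I(X;Y) = H(X) + H(Y) - H(X,Y)

Computing all quantities:
H(X) = 0.4731, H(Y) = 0.4656, H(X,Y) = 0.9290
H(X|Y) = 0.4634, H(Y|X) = 0.4559

Verification:
H(X) - H(X|Y) = 0.4731 - 0.4634 = 0.0097
H(Y) - H(Y|X) = 0.4656 - 0.4559 = 0.0097
H(X) + H(Y) - H(X,Y) = 0.4731 + 0.4656 - 0.9290 = 0.0097

All forms give I(X;Y) = 0.0097 dits. ✓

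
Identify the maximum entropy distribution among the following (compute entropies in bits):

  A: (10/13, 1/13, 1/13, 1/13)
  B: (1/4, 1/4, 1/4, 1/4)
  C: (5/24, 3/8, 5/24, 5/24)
B

For a discrete distribution over n outcomes, entropy is maximized by the uniform distribution.

Computing entropies:
H(A) = 1.1451 bits
H(B) = 2.0000 bits
H(C) = 1.9450 bits

The uniform distribution (where all probabilities equal 1/4) achieves the maximum entropy of log_2(4) = 2.0000 bits.

Distribution B has the highest entropy.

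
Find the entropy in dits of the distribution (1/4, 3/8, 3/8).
0.4700 dits

Shannon entropy is H(X) = -Σ p(x) log p(x).

For P = (1/4, 3/8, 3/8):
H = -1/4 × log_10(1/4) -3/8 × log_10(3/8) -3/8 × log_10(3/8)
H = 0.4700 dits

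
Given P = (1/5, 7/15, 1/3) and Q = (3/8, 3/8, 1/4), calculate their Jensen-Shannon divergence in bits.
0.0274 bits

Jensen-Shannon divergence is:
JSD(P||Q) = 0.5 × D_KL(P||M) + 0.5 × D_KL(Q||M)
where M = 0.5 × (P + Q) is the mixture distribution.

M = 0.5 × (1/5, 7/15, 1/3) + 0.5 × (3/8, 3/8, 1/4) = (0.2875, 0.420833, 7/24)

D_KL(P||M) = 0.0291 bits
D_KL(Q||M) = 0.0258 bits

JSD(P||Q) = 0.5 × 0.0291 + 0.5 × 0.0258 = 0.0274 bits

Unlike KL divergence, JSD is symmetric and bounded: 0 ≤ JSD ≤ log(2).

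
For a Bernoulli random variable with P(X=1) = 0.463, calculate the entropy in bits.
0.9960 bits

The binary entropy function is:
H(p) = -p log(p) - (1-p) log(1-p)

H(0.463) = -0.463 × log_2(0.463) - 0.537 × log_2(0.537)
H(0.463) = 0.9960 bits

Note: Binary entropy is maximized at p=0.5 (H=1 bit) and minimized at p=0 or p=1 (H=0).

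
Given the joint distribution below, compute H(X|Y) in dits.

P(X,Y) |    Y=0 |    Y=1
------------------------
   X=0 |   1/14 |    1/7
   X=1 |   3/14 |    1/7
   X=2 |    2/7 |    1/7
0.4463 dits

Using the chain rule: H(X|Y) = H(X,Y) - H(Y)

First, compute H(X,Y) = 0.7429 dits

Marginal P(Y) = (4/7, 3/7)
H(Y) = 0.2966 dits

H(X|Y) = H(X,Y) - H(Y) = 0.7429 - 0.2966 = 0.4463 dits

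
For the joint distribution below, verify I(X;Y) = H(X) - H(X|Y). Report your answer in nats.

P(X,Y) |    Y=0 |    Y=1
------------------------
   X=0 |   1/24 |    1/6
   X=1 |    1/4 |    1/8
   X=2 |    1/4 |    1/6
I(X;Y) = 0.0663 nats

Mutual information has multiple equivalent forms:
- I(X;Y) = H(X) - H(X|Y)
- I(X;Y) = H(Y) - H(Y|X)
- I(X;Y) = H(X) + H(Y) - H(X,Y)

Computing all quantities:
H(X) = 1.0594, H(Y) = 0.6897, H(X,Y) = 1.6827
H(X|Y) = 0.9931, H(Y|X) = 0.6234

Verification:
H(X) - H(X|Y) = 1.0594 - 0.9931 = 0.0663
H(Y) - H(Y|X) = 0.6897 - 0.6234 = 0.0663
H(X) + H(Y) - H(X,Y) = 1.0594 + 0.6897 - 1.6827 = 0.0663

All forms give I(X;Y) = 0.0663 nats. ✓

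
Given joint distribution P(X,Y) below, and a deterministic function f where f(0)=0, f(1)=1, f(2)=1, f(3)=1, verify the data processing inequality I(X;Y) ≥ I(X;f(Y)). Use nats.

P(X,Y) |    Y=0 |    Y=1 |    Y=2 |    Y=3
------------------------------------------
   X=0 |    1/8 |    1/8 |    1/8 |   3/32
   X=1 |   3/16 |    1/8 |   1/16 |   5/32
I(X;Y) = 0.0229, I(X;f(Y)) = 0.0043, inequality holds: 0.0229 ≥ 0.0043

Data Processing Inequality: For any Markov chain X → Y → Z, we have I(X;Y) ≥ I(X;Z).

Here Z = f(Y) is a deterministic function of Y, forming X → Y → Z.

Original I(X;Y) = 0.0229 nats

After applying f:
P(X,Z) where Z=f(Y):
- P(X,Z=0) = P(X,Y=0)
- P(X,Z=1) = P(X,Y=1) + P(X,Y=2) + P(X,Y=3)

I(X;Z) = I(X;f(Y)) = 0.0043 nats

Verification: 0.0229 ≥ 0.0043 ✓

Information cannot be created by processing; the function f can only lose information about X.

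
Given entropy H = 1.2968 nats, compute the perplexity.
3.6576

Perplexity is e^H (or exp(H) for natural log).

H = 1.2968 nats
Perplexity = e^1.2968 = 3.6576

Interpretation: The model's uncertainty is equivalent to choosing uniformly among 3.7 options.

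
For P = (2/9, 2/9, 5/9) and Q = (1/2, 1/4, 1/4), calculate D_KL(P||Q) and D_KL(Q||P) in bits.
D_KL(P||Q) = 0.3423, D_KL(Q||P) = 0.3394

KL divergence is not symmetric: D_KL(P||Q) ≠ D_KL(Q||P) in general.

D_KL(P||Q) = 0.3423 bits
D_KL(Q||P) = 0.3394 bits

No, they are not equal!

This asymmetry is why KL divergence is not a true distance metric.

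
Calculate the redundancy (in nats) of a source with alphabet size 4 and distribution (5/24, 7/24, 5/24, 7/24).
0.0140 nats

Redundancy measures how far a source is from maximum entropy:
R = H_max - H(X)

Maximum entropy for 4 symbols: H_max = log_e(4) = 1.3863 nats
Actual entropy: H(X) = 1.3723 nats
Redundancy: R = 1.3863 - 1.3723 = 0.0140 nats

This redundancy represents potential for compression: the source could be compressed by 0.0140 nats per symbol.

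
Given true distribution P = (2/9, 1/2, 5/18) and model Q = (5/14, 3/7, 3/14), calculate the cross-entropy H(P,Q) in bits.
1.5586 bits

Cross-entropy: H(P,Q) = -Σ p(x) log q(x)

Alternatively: H(P,Q) = H(P) + D_KL(P||Q)
H(P) = 1.4955 bits
D_KL(P||Q) = 0.0631 bits

H(P,Q) = 1.4955 + 0.0631 = 1.5586 bits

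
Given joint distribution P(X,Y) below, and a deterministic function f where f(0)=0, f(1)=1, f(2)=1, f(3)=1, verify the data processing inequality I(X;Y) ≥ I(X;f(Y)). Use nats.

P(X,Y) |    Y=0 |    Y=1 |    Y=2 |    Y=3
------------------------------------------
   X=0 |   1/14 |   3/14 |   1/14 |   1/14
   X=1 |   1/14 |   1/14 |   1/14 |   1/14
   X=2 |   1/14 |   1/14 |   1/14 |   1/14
I(X;Y) = 0.0334, I(X;f(Y)) = 0.0051, inequality holds: 0.0334 ≥ 0.0051

Data Processing Inequality: For any Markov chain X → Y → Z, we have I(X;Y) ≥ I(X;Z).

Here Z = f(Y) is a deterministic function of Y, forming X → Y → Z.

Original I(X;Y) = 0.0334 nats

After applying f:
P(X,Z) where Z=f(Y):
- P(X,Z=0) = P(X,Y=0)
- P(X,Z=1) = P(X,Y=1) + P(X,Y=2) + P(X,Y=3)

I(X;Z) = I(X;f(Y)) = 0.0051 nats

Verification: 0.0334 ≥ 0.0051 ✓

Information cannot be created by processing; the function f can only lose information about X.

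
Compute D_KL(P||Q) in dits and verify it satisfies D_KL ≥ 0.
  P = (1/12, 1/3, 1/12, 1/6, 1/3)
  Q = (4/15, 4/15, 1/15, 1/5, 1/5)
0.0590 dits

KL divergence satisfies the Gibbs inequality: D_KL(P||Q) ≥ 0 for all distributions P, Q.

D_KL(P||Q) = Σ p(x) log(p(x)/q(x))
Term by term:
  x=0: 1/12 × log_10[(1/12)/(4/15)] = -0.0421
  x=1: 1/3 × log_10[(1/3)/(4/15)] = 0.0323
  x=2: 1/12 × log_10[(1/12)/(1/15)] = 0.0081
  x=3: 1/6 × log_10[(1/6)/(1/5)] = -0.0132
  x=4: 1/3 × log_10[(1/3)/(1/5)] = 0.0739
D_KL(P||Q) = 0.0590 dits

D_KL(P||Q) = 0.0590 ≥ 0 ✓

This non-negativity is a fundamental property: relative entropy cannot be negative because it measures how different Q is from P.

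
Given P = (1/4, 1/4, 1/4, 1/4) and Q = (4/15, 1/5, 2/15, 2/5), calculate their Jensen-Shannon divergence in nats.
0.0193 nats

Jensen-Shannon divergence is:
JSD(P||Q) = 0.5 × D_KL(P||M) + 0.5 × D_KL(Q||M)
where M = 0.5 × (P + Q) is the mixture distribution.

M = 0.5 × (1/4, 1/4, 1/4, 1/4) + 0.5 × (4/15, 1/5, 2/15, 2/5) = (0.258333, 9/40, 0.191667, 13/40)

D_KL(P||M) = 0.0190 nats
D_KL(Q||M) = 0.0196 nats

JSD(P||Q) = 0.5 × 0.0190 + 0.5 × 0.0196 = 0.0193 nats

Unlike KL divergence, JSD is symmetric and bounded: 0 ≤ JSD ≤ log(2).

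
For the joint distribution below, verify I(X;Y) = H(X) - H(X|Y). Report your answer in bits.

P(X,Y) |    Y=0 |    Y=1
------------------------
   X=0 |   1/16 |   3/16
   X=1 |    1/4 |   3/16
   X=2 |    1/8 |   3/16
I(X;Y) = 0.0514 bits

Mutual information has multiple equivalent forms:
- I(X;Y) = H(X) - H(X|Y)
- I(X;Y) = H(Y) - H(Y|X)
- I(X;Y) = H(X) + H(Y) - H(X,Y)

Computing all quantities:
H(X) = 1.5462, H(Y) = 0.9887, H(X,Y) = 2.4835
H(X|Y) = 1.4948, H(Y|X) = 0.9373

Verification:
H(X) - H(X|Y) = 1.5462 - 1.4948 = 0.0514
H(Y) - H(Y|X) = 0.9887 - 0.9373 = 0.0514
H(X) + H(Y) - H(X,Y) = 1.5462 + 0.9887 - 2.4835 = 0.0514

All forms give I(X;Y) = 0.0514 bits. ✓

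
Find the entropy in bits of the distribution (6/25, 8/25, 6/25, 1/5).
1.9787 bits

Shannon entropy is H(X) = -Σ p(x) log p(x).

For P = (6/25, 8/25, 6/25, 1/5):
H = -6/25 × log_2(6/25) -8/25 × log_2(8/25) -6/25 × log_2(6/25) -1/5 × log_2(1/5)
H = 1.9787 bits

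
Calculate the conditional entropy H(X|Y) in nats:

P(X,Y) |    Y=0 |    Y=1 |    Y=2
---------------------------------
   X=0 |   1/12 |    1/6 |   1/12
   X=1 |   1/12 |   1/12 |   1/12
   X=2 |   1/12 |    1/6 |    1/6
1.0608 nats

Using the chain rule: H(X|Y) = H(X,Y) - H(Y)

First, compute H(X,Y) = 2.1383 nats

Marginal P(Y) = (1/4, 5/12, 1/3)
H(Y) = 1.0776 nats

H(X|Y) = H(X,Y) - H(Y) = 2.1383 - 1.0776 = 1.0608 nats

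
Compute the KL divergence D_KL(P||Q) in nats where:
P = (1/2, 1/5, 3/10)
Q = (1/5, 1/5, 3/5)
0.2502 nats

KL divergence: D_KL(P||Q) = Σ p(x) log(p(x)/q(x))

Computing term by term:
  x=0: 1/2 × log_e[(1/2)/(1/5)] = 1/2 × 0.9163 = 0.4581
  x=1: 1/5 × log_e[(1/5)/(1/5)] = 1/5 × 0.0000 = 0.0000
  x=2: 3/10 × log_e[(3/10)/(3/5)] = 3/10 × -0.6931 = -0.2079

D_KL(P||Q) = 0.2502 nats

Note: KL divergence is always non-negative and equals 0 iff P = Q.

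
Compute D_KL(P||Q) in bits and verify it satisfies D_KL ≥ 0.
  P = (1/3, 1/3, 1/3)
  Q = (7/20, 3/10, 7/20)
0.0037 bits

KL divergence satisfies the Gibbs inequality: D_KL(P||Q) ≥ 0 for all distributions P, Q.

D_KL(P||Q) = Σ p(x) log(p(x)/q(x))
Term by term:
  x=0: 1/3 × log_2[(1/3)/(7/20)] = -0.0235
  x=1: 1/3 × log_2[(1/3)/(3/10)] = 0.0507
  x=2: 1/3 × log_2[(1/3)/(7/20)] = -0.0235
D_KL(P||Q) = 0.0037 bits

D_KL(P||Q) = 0.0037 ≥ 0 ✓

This non-negativity is a fundamental property: relative entropy cannot be negative because it measures how different Q is from P.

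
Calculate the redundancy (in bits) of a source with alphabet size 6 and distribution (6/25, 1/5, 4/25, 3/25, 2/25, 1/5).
0.0805 bits

Redundancy measures how far a source is from maximum entropy:
R = H_max - H(X)

Maximum entropy for 6 symbols: H_max = log_2(6) = 2.5850 bits
Actual entropy: H(X) = 2.5045 bits
Redundancy: R = 2.5850 - 2.5045 = 0.0805 bits

This redundancy represents potential for compression: the source could be compressed by 0.0805 bits per symbol.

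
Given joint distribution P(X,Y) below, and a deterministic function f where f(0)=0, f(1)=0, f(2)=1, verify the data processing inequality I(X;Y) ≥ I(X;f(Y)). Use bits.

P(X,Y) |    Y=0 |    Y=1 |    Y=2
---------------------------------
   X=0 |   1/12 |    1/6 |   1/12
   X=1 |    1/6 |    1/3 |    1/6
I(X;Y) = 0.0000, I(X;f(Y)) = 0.0000, inequality holds: 0.0000 ≥ 0.0000

Data Processing Inequality: For any Markov chain X → Y → Z, we have I(X;Y) ≥ I(X;Z).

Here Z = f(Y) is a deterministic function of Y, forming X → Y → Z.

Original I(X;Y) = 0.0000 bits

After applying f:
P(X,Z) where Z=f(Y):
- P(X,Z=0) = P(X,Y=0) + P(X,Y=1)
- P(X,Z=1) = P(X,Y=2)

I(X;Z) = I(X;f(Y)) = 0.0000 bits

Verification: 0.0000 ≥ 0.0000 ✓

Information cannot be created by processing; the function f can only lose information about X.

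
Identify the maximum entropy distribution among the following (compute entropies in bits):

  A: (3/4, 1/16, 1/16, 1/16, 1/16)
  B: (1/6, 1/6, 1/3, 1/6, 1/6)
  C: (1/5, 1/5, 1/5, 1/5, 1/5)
C

For a discrete distribution over n outcomes, entropy is maximized by the uniform distribution.

Computing entropies:
H(A) = 1.3113 bits
H(B) = 2.2516 bits
H(C) = 2.3219 bits

The uniform distribution (where all probabilities equal 1/5) achieves the maximum entropy of log_2(5) = 2.3219 bits.

Distribution C has the highest entropy.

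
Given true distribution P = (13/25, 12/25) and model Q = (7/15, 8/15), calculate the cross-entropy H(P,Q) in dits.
0.3032 dits

Cross-entropy: H(P,Q) = -Σ p(x) log q(x)

Alternatively: H(P,Q) = H(P) + D_KL(P||Q)
H(P) = 0.3007 dits
D_KL(P||Q) = 0.0025 dits

H(P,Q) = 0.3007 + 0.0025 = 0.3032 dits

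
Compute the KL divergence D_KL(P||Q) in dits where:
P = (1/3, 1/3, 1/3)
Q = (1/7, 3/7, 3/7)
0.0499 dits

KL divergence: D_KL(P||Q) = Σ p(x) log(p(x)/q(x))

Computing term by term:
  x=0: 1/3 × log_10[(1/3)/(1/7)] = 1/3 × 0.3680 = 0.1227
  x=1: 1/3 × log_10[(1/3)/(3/7)] = 1/3 × -0.1091 = -0.0364
  x=2: 1/3 × log_10[(1/3)/(3/7)] = 1/3 × -0.1091 = -0.0364

D_KL(P||Q) = 0.0499 dits

Note: KL divergence is always non-negative and equals 0 iff P = Q.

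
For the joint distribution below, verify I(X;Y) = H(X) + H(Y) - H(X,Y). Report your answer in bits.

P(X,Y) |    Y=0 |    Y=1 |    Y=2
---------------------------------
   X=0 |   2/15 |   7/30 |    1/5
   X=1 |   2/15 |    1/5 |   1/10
I(X;Y) = 0.0135 bits

Mutual information has multiple equivalent forms:
- I(X;Y) = H(X) - H(X|Y)
- I(X;Y) = H(Y) - H(Y|X)
- I(X;Y) = H(X) + H(Y) - H(X,Y)

Computing all quantities:
H(X) = 0.9871, H(Y) = 1.5524, H(X,Y) = 2.5260
H(X|Y) = 0.9736, H(Y|X) = 1.5389

Verification:
H(X) - H(X|Y) = 0.9871 - 0.9736 = 0.0135
H(Y) - H(Y|X) = 1.5524 - 1.5389 = 0.0135
H(X) + H(Y) - H(X,Y) = 0.9871 + 1.5524 - 2.5260 = 0.0135

All forms give I(X;Y) = 0.0135 bits. ✓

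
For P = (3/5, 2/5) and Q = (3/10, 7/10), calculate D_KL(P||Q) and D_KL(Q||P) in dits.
D_KL(P||Q) = 0.0834, D_KL(Q||P) = 0.0798

KL divergence is not symmetric: D_KL(P||Q) ≠ D_KL(Q||P) in general.

D_KL(P||Q) = 0.0834 dits
D_KL(Q||P) = 0.0798 dits

No, they are not equal!

This asymmetry is why KL divergence is not a true distance metric.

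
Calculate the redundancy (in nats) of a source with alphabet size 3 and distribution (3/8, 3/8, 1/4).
0.0164 nats

Redundancy measures how far a source is from maximum entropy:
R = H_max - H(X)

Maximum entropy for 3 symbols: H_max = log_e(3) = 1.0986 nats
Actual entropy: H(X) = 1.0822 nats
Redundancy: R = 1.0986 - 1.0822 = 0.0164 nats

This redundancy represents potential for compression: the source could be compressed by 0.0164 nats per symbol.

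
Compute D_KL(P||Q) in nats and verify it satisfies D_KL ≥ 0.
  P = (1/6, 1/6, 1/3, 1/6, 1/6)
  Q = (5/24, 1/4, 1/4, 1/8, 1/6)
0.0391 nats

KL divergence satisfies the Gibbs inequality: D_KL(P||Q) ≥ 0 for all distributions P, Q.

D_KL(P||Q) = Σ p(x) log(p(x)/q(x))
Term by term:
  x=0: 1/6 × log_e[(1/6)/(5/24)] = -0.0372
  x=1: 1/6 × log_e[(1/6)/(1/4)] = -0.0676
  x=2: 1/3 × log_e[(1/3)/(1/4)] = 0.0959
  x=3: 1/6 × log_e[(1/6)/(1/8)] = 0.0479
  x=4: 1/6 × log_e[(1/6)/(1/6)] = 0.0000
D_KL(P||Q) = 0.0391 nats

D_KL(P||Q) = 0.0391 ≥ 0 ✓

This non-negativity is a fundamental property: relative entropy cannot be negative because it measures how different Q is from P.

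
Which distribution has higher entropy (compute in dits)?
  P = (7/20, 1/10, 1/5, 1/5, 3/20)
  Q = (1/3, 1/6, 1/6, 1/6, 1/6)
Q

Computing entropies in dits:
H(P) = 0.6628
H(Q) = 0.6778

Distribution Q has higher entropy.

Intuition: The distribution closer to uniform (more spread out) has higher entropy.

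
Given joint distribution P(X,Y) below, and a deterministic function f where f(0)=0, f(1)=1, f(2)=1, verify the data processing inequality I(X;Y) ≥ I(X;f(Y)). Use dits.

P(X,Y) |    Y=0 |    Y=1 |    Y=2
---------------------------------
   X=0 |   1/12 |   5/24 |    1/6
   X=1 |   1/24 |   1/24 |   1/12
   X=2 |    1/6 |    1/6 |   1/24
I(X;Y) = 0.0319, I(X;f(Y)) = 0.0152, inequality holds: 0.0319 ≥ 0.0152

Data Processing Inequality: For any Markov chain X → Y → Z, we have I(X;Y) ≥ I(X;Z).

Here Z = f(Y) is a deterministic function of Y, forming X → Y → Z.

Original I(X;Y) = 0.0319 dits

After applying f:
P(X,Z) where Z=f(Y):
- P(X,Z=0) = P(X,Y=0)
- P(X,Z=1) = P(X,Y=1) + P(X,Y=2)

I(X;Z) = I(X;f(Y)) = 0.0152 dits

Verification: 0.0319 ≥ 0.0152 ✓

Information cannot be created by processing; the function f can only lose information about X.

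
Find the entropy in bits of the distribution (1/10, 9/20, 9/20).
1.3690 bits

Shannon entropy is H(X) = -Σ p(x) log p(x).

For P = (1/10, 9/20, 9/20):
H = -1/10 × log_2(1/10) -9/20 × log_2(9/20) -9/20 × log_2(9/20)
H = 1.3690 bits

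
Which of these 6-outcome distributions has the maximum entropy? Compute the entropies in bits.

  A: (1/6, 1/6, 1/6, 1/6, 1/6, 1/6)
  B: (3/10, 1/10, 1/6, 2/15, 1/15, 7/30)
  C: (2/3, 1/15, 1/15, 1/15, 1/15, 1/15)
A

For a discrete distribution over n outcomes, entropy is maximized by the uniform distribution.

Computing entropies:
H(A) = 2.5850 bits
H(B) = 2.4220 bits
H(C) = 1.6923 bits

The uniform distribution (where all probabilities equal 1/6) achieves the maximum entropy of log_2(6) = 2.5850 bits.

Distribution A has the highest entropy.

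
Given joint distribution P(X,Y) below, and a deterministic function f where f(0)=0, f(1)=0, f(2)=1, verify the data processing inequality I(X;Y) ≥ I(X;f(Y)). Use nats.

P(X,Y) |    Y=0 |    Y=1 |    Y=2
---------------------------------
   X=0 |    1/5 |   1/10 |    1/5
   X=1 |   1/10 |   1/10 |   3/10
I(X;Y) = 0.0271, I(X;f(Y)) = 0.0201, inequality holds: 0.0271 ≥ 0.0201

Data Processing Inequality: For any Markov chain X → Y → Z, we have I(X;Y) ≥ I(X;Z).

Here Z = f(Y) is a deterministic function of Y, forming X → Y → Z.

Original I(X;Y) = 0.0271 nats

After applying f:
P(X,Z) where Z=f(Y):
- P(X,Z=0) = P(X,Y=0) + P(X,Y=1)
- P(X,Z=1) = P(X,Y=2)

I(X;Z) = I(X;f(Y)) = 0.0201 nats

Verification: 0.0271 ≥ 0.0201 ✓

Information cannot be created by processing; the function f can only lose information about X.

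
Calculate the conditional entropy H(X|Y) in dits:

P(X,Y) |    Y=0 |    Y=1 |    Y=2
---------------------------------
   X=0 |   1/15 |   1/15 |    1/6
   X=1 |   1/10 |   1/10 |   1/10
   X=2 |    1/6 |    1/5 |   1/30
0.4296 dits

Using the chain rule: H(X|Y) = H(X,Y) - H(Y)

First, compute H(X,Y) = 0.9052 dits

Marginal P(Y) = (1/3, 11/30, 3/10)
H(Y) = 0.4757 dits

H(X|Y) = H(X,Y) - H(Y) = 0.9052 - 0.4757 = 0.4296 dits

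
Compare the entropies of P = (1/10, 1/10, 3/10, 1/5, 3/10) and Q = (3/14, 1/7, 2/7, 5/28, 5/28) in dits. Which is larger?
Q

Computing entropies in dits:
H(P) = 0.6535
H(Q) = 0.6867

Distribution Q has higher entropy.

Intuition: The distribution closer to uniform (more spread out) has higher entropy.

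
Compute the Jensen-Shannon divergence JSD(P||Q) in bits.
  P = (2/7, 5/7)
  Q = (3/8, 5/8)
0.0065 bits

Jensen-Shannon divergence is:
JSD(P||Q) = 0.5 × D_KL(P||M) + 0.5 × D_KL(Q||M)
where M = 0.5 × (P + Q) is the mixture distribution.

M = 0.5 × (2/7, 5/7) + 0.5 × (3/8, 5/8) = (0.330357, 0.669643)

D_KL(P||M) = 0.0067 bits
D_KL(Q||M) = 0.0064 bits

JSD(P||Q) = 0.5 × 0.0067 + 0.5 × 0.0064 = 0.0065 bits

Unlike KL divergence, JSD is symmetric and bounded: 0 ≤ JSD ≤ log(2).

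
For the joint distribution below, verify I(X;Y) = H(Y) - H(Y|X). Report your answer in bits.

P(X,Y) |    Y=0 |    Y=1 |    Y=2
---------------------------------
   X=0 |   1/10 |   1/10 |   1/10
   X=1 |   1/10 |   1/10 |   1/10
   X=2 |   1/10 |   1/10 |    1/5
I(X;Y) = 0.0200 bits

Mutual information has multiple equivalent forms:
- I(X;Y) = H(X) - H(X|Y)
- I(X;Y) = H(Y) - H(Y|X)
- I(X;Y) = H(X) + H(Y) - H(X,Y)

Computing all quantities:
H(X) = 1.5710, H(Y) = 1.5710, H(X,Y) = 3.1219
H(X|Y) = 1.5510, H(Y|X) = 1.5510

Verification:
H(X) - H(X|Y) = 1.5710 - 1.5510 = 0.0200
H(Y) - H(Y|X) = 1.5710 - 1.5510 = 0.0200
H(X) + H(Y) - H(X,Y) = 1.5710 + 1.5710 - 3.1219 = 0.0200

All forms give I(X;Y) = 0.0200 bits. ✓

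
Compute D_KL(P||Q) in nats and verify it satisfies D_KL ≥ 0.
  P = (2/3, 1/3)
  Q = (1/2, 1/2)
0.0566 nats

KL divergence satisfies the Gibbs inequality: D_KL(P||Q) ≥ 0 for all distributions P, Q.

D_KL(P||Q) = Σ p(x) log(p(x)/q(x))
Term by term:
  x=0: 2/3 × log_e[(2/3)/(1/2)] = 0.1918
  x=1: 1/3 × log_e[(1/3)/(1/2)] = -0.1352
D_KL(P||Q) = 0.0566 nats

D_KL(P||Q) = 0.0566 ≥ 0 ✓

This non-negativity is a fundamental property: relative entropy cannot be negative because it measures how different Q is from P.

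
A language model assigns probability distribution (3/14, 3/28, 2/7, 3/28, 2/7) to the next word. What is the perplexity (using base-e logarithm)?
4.5932

Perplexity is e^H (or exp(H) for natural log).

First, H = -Σ p log p = 1.5246 nats
Perplexity = e^1.5246 = 4.5932

Interpretation: The model's uncertainty is equivalent to choosing uniformly among 4.6 options.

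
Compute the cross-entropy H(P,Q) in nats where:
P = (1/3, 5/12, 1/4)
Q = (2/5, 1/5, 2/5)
1.2051 nats

Cross-entropy: H(P,Q) = -Σ p(x) log q(x)

Alternatively: H(P,Q) = H(P) + D_KL(P||Q)
H(P) = 1.0776 nats
D_KL(P||Q) = 0.1275 nats

H(P,Q) = 1.0776 + 0.1275 = 1.2051 nats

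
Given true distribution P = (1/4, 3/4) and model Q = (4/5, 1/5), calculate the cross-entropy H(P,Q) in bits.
1.8219 bits

Cross-entropy: H(P,Q) = -Σ p(x) log q(x)

Alternatively: H(P,Q) = H(P) + D_KL(P||Q)
H(P) = 0.8113 bits
D_KL(P||Q) = 1.0106 bits

H(P,Q) = 0.8113 + 1.0106 = 1.8219 bits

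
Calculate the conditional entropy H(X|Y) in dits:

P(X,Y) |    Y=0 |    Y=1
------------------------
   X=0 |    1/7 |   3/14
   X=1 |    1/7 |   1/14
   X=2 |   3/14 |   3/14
0.4524 dits

Using the chain rule: H(X|Y) = H(X,Y) - H(Y)

First, compute H(X,Y) = 0.7534 dits

Marginal P(Y) = (1/2, 1/2)
H(Y) = 0.3010 dits

H(X|Y) = H(X,Y) - H(Y) = 0.7534 - 0.3010 = 0.4524 dits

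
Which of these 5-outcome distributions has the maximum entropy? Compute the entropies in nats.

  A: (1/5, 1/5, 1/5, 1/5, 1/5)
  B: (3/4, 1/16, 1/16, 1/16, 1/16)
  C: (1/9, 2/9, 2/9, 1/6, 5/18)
A

For a discrete distribution over n outcomes, entropy is maximized by the uniform distribution.

Computing entropies:
H(A) = 1.6094 nats
H(B) = 0.9089 nats
H(C) = 1.5671 nats

The uniform distribution (where all probabilities equal 1/5) achieves the maximum entropy of log_e(5) = 1.6094 nats.

Distribution A has the highest entropy.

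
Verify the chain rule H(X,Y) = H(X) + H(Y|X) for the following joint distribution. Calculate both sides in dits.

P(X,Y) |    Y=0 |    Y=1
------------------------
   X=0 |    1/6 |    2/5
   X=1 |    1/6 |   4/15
H(X,Y) = 0.5716, H(X) = 0.2972, H(Y|X) = 0.2745 (all in dits)

Chain rule: H(X,Y) = H(X) + H(Y|X)

Left side — joint entropy directly:
H(X,Y) = -Σ p(x,y) log p(x,y) = 0.5716 dits

Right side — compute H(Y|X) from the conditional distributions:
P(X) = (17/30, 13/30), so H(X) = 0.2972 dits
H(Y|X) = Σ_x P(X=x) · H(Y|X=x):
  P(Y|X=0) = (5/17, 12/17), H(Y|X=0) = 0.2631, weight P(X=0) = 17/30
  P(Y|X=1) = (5/13, 8/13), H(Y|X=1) = 0.2894, weight P(X=1) = 13/30
H(Y|X) = 0.2745 dits

H(X) + H(Y|X) = 0.2972 + 0.2745 = 0.5716 dits

Both sides equal 0.5716 dits. ✓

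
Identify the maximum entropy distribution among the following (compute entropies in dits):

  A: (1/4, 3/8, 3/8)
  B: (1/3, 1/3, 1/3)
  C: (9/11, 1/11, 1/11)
B

For a discrete distribution over n outcomes, entropy is maximized by the uniform distribution.

Computing entropies:
H(A) = 0.4700 dits
H(B) = 0.4771 dits
H(C) = 0.2606 dits

The uniform distribution (where all probabilities equal 1/3) achieves the maximum entropy of log_10(3) = 0.4771 dits.

Distribution B has the highest entropy.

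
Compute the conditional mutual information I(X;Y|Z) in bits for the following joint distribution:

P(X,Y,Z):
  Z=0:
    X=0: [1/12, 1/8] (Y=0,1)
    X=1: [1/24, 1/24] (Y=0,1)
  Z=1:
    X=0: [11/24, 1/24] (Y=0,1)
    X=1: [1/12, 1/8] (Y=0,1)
0.1501 bits

Conditional mutual information: I(X;Y|Z) = H(X|Z) + H(Y|Z) - H(X,Y|Z)

H(Z) = 0.8709
H(X,Z) = 1.7417 → H(X|Z) = 0.8708
H(Y,Z) = 1.7158 → H(Y|Z) = 0.8449
H(X,Y,Z) = 2.4365 → H(X,Y|Z) = 1.5656

I(X;Y|Z) = 0.8708 + 0.8449 - 1.5656 = 0.1501 bits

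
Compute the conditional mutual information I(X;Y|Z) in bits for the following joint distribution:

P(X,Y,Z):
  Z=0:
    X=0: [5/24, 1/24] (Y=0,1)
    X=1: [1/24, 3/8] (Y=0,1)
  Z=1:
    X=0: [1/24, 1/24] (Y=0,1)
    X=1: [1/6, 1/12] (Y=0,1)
0.2836 bits

Conditional mutual information: I(X;Y|Z) = H(X|Z) + H(Y|Z) - H(X,Y|Z)

H(Z) = 0.9183
H(X,Z) = 1.8250 → H(X|Z) = 0.9067
H(Y,Z) = 1.8727 → H(Y|Z) = 0.9544
H(X,Y,Z) = 2.4958 → H(X,Y|Z) = 1.5775

I(X;Y|Z) = 0.9067 + 0.9544 - 1.5775 = 0.2836 bits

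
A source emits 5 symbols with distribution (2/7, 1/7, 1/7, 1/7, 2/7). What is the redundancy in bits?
0.0860 bits

Redundancy measures how far a source is from maximum entropy:
R = H_max - H(X)

Maximum entropy for 5 symbols: H_max = log_2(5) = 2.3219 bits
Actual entropy: H(X) = 2.2359 bits
Redundancy: R = 2.3219 - 2.2359 = 0.0860 bits

This redundancy represents potential for compression: the source could be compressed by 0.0860 bits per symbol.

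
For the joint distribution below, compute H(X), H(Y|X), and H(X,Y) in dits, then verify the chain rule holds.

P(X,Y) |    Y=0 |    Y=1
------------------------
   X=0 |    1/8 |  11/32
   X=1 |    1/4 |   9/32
H(X,Y) = 0.5778, H(X) = 0.3002, H(Y|X) = 0.2776 (all in dits)

Chain rule: H(X,Y) = H(X) + H(Y|X)

Left side — joint entropy directly:
H(X,Y) = -Σ p(x,y) log p(x,y) = 0.5778 dits

Right side — compute H(Y|X) from the conditional distributions:
P(X) = (15/32, 17/32), so H(X) = 0.3002 dits
H(Y|X) = Σ_x P(X=x) · H(Y|X=x):
  P(Y|X=0) = (4/15, 11/15), H(Y|X=0) = 0.2519, weight P(X=0) = 15/32
  P(Y|X=1) = (8/17, 9/17), H(Y|X=1) = 0.3003, weight P(X=1) = 17/32
H(Y|X) = 0.2776 dits

H(X) + H(Y|X) = 0.3002 + 0.2776 = 0.5778 dits

Both sides equal 0.5778 dits. ✓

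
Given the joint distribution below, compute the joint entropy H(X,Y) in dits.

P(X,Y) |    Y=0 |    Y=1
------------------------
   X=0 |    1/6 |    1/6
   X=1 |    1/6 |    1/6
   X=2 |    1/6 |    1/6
0.7782 dits

Joint entropy is H(X,Y) = -Σ_{x,y} p(x,y) log p(x,y).

Summing over all non-zero entries:
H(X,Y) = -[1/6·log_10(1/6) + 1/6·log_10(1/6) + 1/6·log_10(1/6) + 1/6·log_10(1/6) + 1/6·log_10(1/6) + 1/6·log_10(1/6)]
H(X,Y) = 0.7782 dits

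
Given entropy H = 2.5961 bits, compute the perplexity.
6.0465

Perplexity is 2^H (or exp(H) for natural log).

H = 2.5961 bits
Perplexity = 2^2.5961 = 6.0465

Interpretation: The model's uncertainty is equivalent to choosing uniformly among 6.0 options.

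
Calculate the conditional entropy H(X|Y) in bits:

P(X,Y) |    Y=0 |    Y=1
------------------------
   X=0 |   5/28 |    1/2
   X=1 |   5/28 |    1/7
0.8484 bits

Using the chain rule: H(X|Y) = H(X,Y) - H(Y)

First, compute H(X,Y) = 1.7887 bits

Marginal P(Y) = (5/14, 9/14)
H(Y) = 0.9403 bits

H(X|Y) = H(X,Y) - H(Y) = 1.7887 - 0.9403 = 0.8484 bits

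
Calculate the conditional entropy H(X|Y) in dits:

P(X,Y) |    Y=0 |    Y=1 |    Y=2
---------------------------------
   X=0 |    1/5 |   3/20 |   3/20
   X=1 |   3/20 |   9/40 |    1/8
0.2957 dits

Using the chain rule: H(X|Y) = H(X,Y) - H(Y)

First, compute H(X,Y) = 0.7692 dits

Marginal P(Y) = (7/20, 3/8, 11/40)
H(Y) = 0.4735 dits

H(X|Y) = H(X,Y) - H(Y) = 0.7692 - 0.4735 = 0.2957 dits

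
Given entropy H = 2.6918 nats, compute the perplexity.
14.7582

Perplexity is e^H (or exp(H) for natural log).

H = 2.6918 nats
Perplexity = e^2.6918 = 14.7582

Interpretation: The model's uncertainty is equivalent to choosing uniformly among 14.8 options.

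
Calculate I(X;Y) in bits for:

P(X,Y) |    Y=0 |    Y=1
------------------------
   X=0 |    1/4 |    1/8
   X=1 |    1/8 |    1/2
0.1589 bits

Mutual information: I(X;Y) = H(X) + H(Y) - H(X,Y)

Marginals:
P(X) = (3/8, 5/8), H(X) = 0.9544 bits
P(Y) = (3/8, 5/8), H(Y) = 0.9544 bits

Joint entropy: H(X,Y) = 1.7500 bits

I(X;Y) = 0.9544 + 0.9544 - 1.7500 = 0.1589 bits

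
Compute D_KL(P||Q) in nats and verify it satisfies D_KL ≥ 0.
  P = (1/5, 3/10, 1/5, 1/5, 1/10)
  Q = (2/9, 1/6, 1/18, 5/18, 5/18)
0.2436 nats

KL divergence satisfies the Gibbs inequality: D_KL(P||Q) ≥ 0 for all distributions P, Q.

D_KL(P||Q) = Σ p(x) log(p(x)/q(x))
Term by term:
  x=0: 1/5 × log_e[(1/5)/(2/9)] = -0.0211
  x=1: 3/10 × log_e[(3/10)/(1/6)] = 0.1763
  x=2: 1/5 × log_e[(1/5)/(1/18)] = 0.2562
  x=3: 1/5 × log_e[(1/5)/(5/18)] = -0.0657
  x=4: 1/10 × log_e[(1/10)/(5/18)] = -0.1022
D_KL(P||Q) = 0.2436 nats

D_KL(P||Q) = 0.2436 ≥ 0 ✓

This non-negativity is a fundamental property: relative entropy cannot be negative because it measures how different Q is from P.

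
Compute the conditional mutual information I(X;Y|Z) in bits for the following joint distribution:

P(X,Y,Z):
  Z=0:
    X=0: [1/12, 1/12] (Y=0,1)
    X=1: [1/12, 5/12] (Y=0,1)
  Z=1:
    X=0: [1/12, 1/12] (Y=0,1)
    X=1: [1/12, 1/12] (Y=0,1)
0.0492 bits

Conditional mutual information: I(X;Y|Z) = H(X|Z) + H(Y|Z) - H(X,Y|Z)

H(Z) = 0.9183
H(X,Z) = 1.7925 → H(X|Z) = 0.8742
H(Y,Z) = 1.7925 → H(Y|Z) = 0.8742
H(X,Y,Z) = 2.6175 → H(X,Y|Z) = 1.6992

I(X;Y|Z) = 0.8742 + 0.8742 - 1.6992 = 0.0492 bits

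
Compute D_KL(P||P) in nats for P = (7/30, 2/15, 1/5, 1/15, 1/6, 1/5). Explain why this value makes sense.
0.0000 nats

KL divergence satisfies the Gibbs inequality: D_KL(P||Q) ≥ 0 for all distributions P, Q.

D_KL(P||Q) = Σ p(x) log(p(x)/q(x))
Each term is p(x) × log_e(p(x)/p(x)) = p(x) × log_e(1) = 0, so the sum is 0.
D_KL(P||Q) = 0.0000 nats

When P = Q, the KL divergence is exactly 0, as there is no 'divergence' between identical distributions.

This non-negativity is a fundamental property: relative entropy cannot be negative because it measures how different Q is from P.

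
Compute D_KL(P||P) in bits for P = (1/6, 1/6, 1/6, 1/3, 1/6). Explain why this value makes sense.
0.0000 bits

KL divergence satisfies the Gibbs inequality: D_KL(P||Q) ≥ 0 for all distributions P, Q.

D_KL(P||Q) = Σ p(x) log(p(x)/q(x))
Each term is p(x) × log_2(p(x)/p(x)) = p(x) × log_2(1) = 0, so the sum is 0.
D_KL(P||Q) = 0.0000 bits

When P = Q, the KL divergence is exactly 0, as there is no 'divergence' between identical distributions.

This non-negativity is a fundamental property: relative entropy cannot be negative because it measures how different Q is from P.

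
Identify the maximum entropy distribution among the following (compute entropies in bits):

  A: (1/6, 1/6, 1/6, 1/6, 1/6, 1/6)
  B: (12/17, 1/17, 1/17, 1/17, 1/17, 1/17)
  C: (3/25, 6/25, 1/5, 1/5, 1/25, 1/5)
A

For a discrete distribution over n outcomes, entropy is maximized by the uniform distribution.

Computing entropies:
H(A) = 2.5850 bits
H(B) = 1.5569 bits
H(C) = 2.4401 bits

The uniform distribution (where all probabilities equal 1/6) achieves the maximum entropy of log_2(6) = 2.5850 bits.

Distribution A has the highest entropy.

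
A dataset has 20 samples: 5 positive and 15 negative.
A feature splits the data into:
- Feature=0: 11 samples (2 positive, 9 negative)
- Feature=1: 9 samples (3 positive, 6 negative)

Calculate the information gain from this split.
0.0218 bits

Information Gain = H(Y) - H(Y|Feature)

Before split:
P(positive) = 5/20 = 0.2500
H(Y) = 0.8113 bits

After split:
Feature=0: H = 0.6840 bits (weight = 11/20)
Feature=1: H = 0.9183 bits (weight = 9/20)
H(Y|Feature) = (11/20)×0.6840 + (9/20)×0.9183 = 0.7895 bits

Information Gain = 0.8113 - 0.7895 = 0.0218 bits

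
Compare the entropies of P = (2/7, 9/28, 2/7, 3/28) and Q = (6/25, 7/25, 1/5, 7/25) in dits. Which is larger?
Q

Computing entropies in dits:
H(P) = 0.5733
H(Q) = 0.5981

Distribution Q has higher entropy.

Intuition: The distribution closer to uniform (more spread out) has higher entropy.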